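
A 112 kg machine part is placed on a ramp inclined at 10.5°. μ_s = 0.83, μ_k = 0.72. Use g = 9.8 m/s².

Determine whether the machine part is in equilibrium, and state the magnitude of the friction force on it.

f ≈ 200 N

N = m g cos θ = 1080 N.
Down-slope weight component: m g sin θ = 200 N.
μ_s N = 896 N.
200 ≤ 896 N, so it stays put; friction = 200 N.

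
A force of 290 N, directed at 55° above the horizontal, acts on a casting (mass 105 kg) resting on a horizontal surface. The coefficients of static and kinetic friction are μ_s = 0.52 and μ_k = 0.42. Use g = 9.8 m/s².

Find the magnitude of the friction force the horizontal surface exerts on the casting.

f ≈ 166 N

Vertical equilibrium gives N = m g − P sin α = 791.4 N.
The horizontal driving force is P cos α = 166.3 N, so equilibrium needs friction f = 166.3 N.
The static-friction limit is μ_s N = 411.6 N.
166.3 ≤ 411.6 N → static; friction equals the required 166 N.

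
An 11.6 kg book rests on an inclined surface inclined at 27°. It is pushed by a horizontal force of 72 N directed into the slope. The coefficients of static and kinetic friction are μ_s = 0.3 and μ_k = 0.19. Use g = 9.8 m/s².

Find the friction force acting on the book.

The horizontal push has a component P sin θ into the surface, so N = m g cos θ + P sin θ = 101.3 + 32.69 = 134 N.
Along the incline, the net driving force (taking up-slope positive) is P cos θ − m g sin θ = 64.15 − 51.61 = 12.54 N, so equilibrium requires friction f = -12.54 N (down-slope).
The limit of static friction is μ_s N = 40.19 N.
Since 12.54 N is within the 40.19 N limit, the book stays put and friction is exactly 12.5 N.

f ≈ 12.5 N (down the incline)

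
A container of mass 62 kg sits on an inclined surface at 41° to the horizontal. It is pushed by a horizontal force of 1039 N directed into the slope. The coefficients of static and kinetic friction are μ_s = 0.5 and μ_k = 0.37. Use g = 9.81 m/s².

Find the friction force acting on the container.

f ≈ 385 N (down the incline)

Normal direction: N = m g cos θ + P sin θ = 1141 N.
Along the incline, the net driving force (taking up-slope positive) is P cos θ − m g sin θ = 784.1 − 399 = 385.1 N, so equilibrium requires friction f = -385.1 N (down-slope).
Maximum static friction: μ_s N = 0.5 × 1141 = 570.3 N.
|f_req| = 385.1 ≤ 570.3 N → the container is in equilibrium; friction equals the required value.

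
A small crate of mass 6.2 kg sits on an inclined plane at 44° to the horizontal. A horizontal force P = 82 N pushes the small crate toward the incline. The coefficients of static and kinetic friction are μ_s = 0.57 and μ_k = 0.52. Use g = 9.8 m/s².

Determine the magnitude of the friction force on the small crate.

f ≈ 16.8 N (down the incline)

The horizontal push has a component P sin θ into the surface, so N = m g cos θ + P sin θ = 43.71 + 56.96 = 100.7 N.
Along the incline, the net driving force (taking up-slope positive) is P cos θ − m g sin θ = 58.99 − 42.21 = 16.78 N, so equilibrium requires friction f = -16.78 N (down-slope).
The limit of static friction is μ_s N = 57.38 N.
|f_req| = 16.78 ≤ 57.38 N → the small crate is in equilibrium; friction equals the required value.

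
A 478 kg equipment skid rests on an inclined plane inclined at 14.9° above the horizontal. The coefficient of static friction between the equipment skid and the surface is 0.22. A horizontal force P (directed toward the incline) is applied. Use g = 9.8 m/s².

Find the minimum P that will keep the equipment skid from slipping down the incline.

The equipment skid tends to slide down (tan θ > μ_s), so at the point of impending slip friction acts up-slope at its limit: f = μ_s N.
Perpendicular to the incline: N = m g cos θ + P sin θ.
Along the incline: P cos θ + μ_s N = m g sin θ, i.e. P cos θ + μ_s (m g cos θ + P sin θ) = m g sin θ.
Solving, P (cos θ + μ_s sin θ) = m g (sin θ − μ_s cos θ), so P = 4680×0.04453/1.023 = 204 N.

P_min ≈ 204 N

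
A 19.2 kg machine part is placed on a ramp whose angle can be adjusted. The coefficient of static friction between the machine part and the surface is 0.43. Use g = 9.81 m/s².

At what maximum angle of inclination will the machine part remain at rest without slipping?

θ_max ≈ 23.3°

At the slip threshold, m g sin θ = μ_s · m g cos θ, so tan θ = μ_s.
θ_max = arctan(0.43) = 23.3°.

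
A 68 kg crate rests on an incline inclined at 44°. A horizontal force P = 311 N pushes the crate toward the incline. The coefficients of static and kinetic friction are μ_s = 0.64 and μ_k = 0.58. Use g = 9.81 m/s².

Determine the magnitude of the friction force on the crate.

Resolve perpendicular to the incline: N = m g cos θ + P sin θ = 68×9.81×cos 44° + 311×sin 44° = 695.9 N.
Along the incline, the net driving force (taking up-slope positive) is P cos θ − m g sin θ = 223.7 − 463.4 = -239.7 N, so equilibrium requires friction f = 239.7 N (up-slope).
The limit of static friction is μ_s N = 445.4 N.
Since 239.7 N is within the 445.4 N limit, the crate stays put and friction is exactly 240 N.

f ≈ 240 N (up the incline)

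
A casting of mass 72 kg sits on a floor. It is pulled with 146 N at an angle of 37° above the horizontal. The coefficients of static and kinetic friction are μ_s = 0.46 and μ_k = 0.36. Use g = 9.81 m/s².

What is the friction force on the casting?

Vertical equilibrium gives N = m g − P sin α = 618.5 N.
Horizontally, friction must balance P cos α = 116.6 N.
The static-friction limit is μ_s N = 284.5 N.
Since 116.6 N does not exceed the limit, the casting stays at rest and f = 117 N.

f ≈ 117 N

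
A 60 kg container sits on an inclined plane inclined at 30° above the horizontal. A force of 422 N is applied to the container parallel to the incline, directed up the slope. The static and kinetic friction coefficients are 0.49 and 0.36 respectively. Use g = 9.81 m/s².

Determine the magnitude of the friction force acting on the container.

f ≈ 128 N (down the incline)

Normal force: N = m g cos θ = 60 × 9.81 × cos 30° = 509.7 N.
For equilibrium along the incline the friction force must supply f = m g sin θ − P = 294.3 − 422 = -127.7 N (positive meaning up-slope).
Maximum static friction available: μ_s N = 0.49 × 509.7 = 249.8 N.
Since |-127.7| ≤ 249.8 N, static friction is sufficient; f equals the required value, not μ_s N.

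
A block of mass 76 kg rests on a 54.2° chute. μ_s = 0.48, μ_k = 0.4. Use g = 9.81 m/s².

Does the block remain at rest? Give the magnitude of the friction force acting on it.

f ≈ 174 N

N = m g cos θ = 436 N.
Down-slope weight component: m g sin θ = 605 N.
μ_s N = 209 N.
605 > 209 N, so it slides; kinetic friction f = μ_k N = 0.4×436 = 174 N.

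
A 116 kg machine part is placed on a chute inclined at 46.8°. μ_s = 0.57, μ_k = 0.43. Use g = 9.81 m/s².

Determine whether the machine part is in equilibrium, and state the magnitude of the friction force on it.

N = m g cos θ = 779 N.
Down-slope weight component: m g sin θ = 830 N.
μ_s N = 444 N.
830 > 444 N, so it slides; kinetic friction f = μ_k N = 0.43×779 = 335 N.

f ≈ 335 N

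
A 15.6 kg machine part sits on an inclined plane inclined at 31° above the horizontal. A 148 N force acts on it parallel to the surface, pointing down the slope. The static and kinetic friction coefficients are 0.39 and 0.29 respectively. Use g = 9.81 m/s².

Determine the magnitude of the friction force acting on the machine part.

Perpendicular to the surface, N = m g cos θ = 15.6·9.81·cos 31° = 131.2 N.
Parallel to the incline, ΣF = 0 gives f = m g sin θ + P = 78.82 + 148 = 226.8 N (up-slope positive).
The static-friction ceiling is μ_s N = 0.39 × 131.2 = 51.16 N.
Since |226.8| > 51.16 N, static friction cannot hold it; the machine part slides down the incline and kinetic friction applies: f = μ_k N = 0.29 × 131.2 = 38 N.

f ≈ 38 N (up the incline)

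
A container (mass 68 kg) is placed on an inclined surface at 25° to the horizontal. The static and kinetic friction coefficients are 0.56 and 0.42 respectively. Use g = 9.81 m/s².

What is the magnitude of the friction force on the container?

Perpendicular to the surface, N = m g cos θ = 68·9.81·cos 25° = 604.6 N.
Along the slope the weight component is m g sin θ = 281.9 N; friction must supply exactly this, acting up-slope.
Maximum static friction available: μ_s N = 0.56 × 604.6 = 338.6 N.
Since |281.9| ≤ 338.6 N, no slip — friction simply equals what equilibrium demands.

f ≈ 282 N (up the incline)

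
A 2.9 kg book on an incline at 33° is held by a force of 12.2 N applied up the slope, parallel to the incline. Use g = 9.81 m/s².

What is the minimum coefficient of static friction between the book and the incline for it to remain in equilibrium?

N = m g cos θ = 23.86 N.
Friction must make up the shortfall along the incline: f = m g sin θ − P = 15.49 − 12.2 = 3.294 N.
At the threshold f = μ_s N, so μ_s,min = 3.294/23.86 = 0.138.

μ_s,min ≈ 0.138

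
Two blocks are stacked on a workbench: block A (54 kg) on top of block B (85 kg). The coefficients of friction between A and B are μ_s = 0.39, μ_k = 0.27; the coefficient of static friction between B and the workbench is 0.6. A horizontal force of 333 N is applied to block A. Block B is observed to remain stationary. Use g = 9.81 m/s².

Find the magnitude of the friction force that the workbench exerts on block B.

f ≈ 143 N

Normal force at the A–B interface: N₁ = m_A g = 529.7 N.
Maximum static friction on A from B: μ_s N₁ = 0.39×529.7 = 206.6 N.
Since P = 333 N > 206.6 N, A slides on B; the A–B friction is kinetic: f₁ = μ_k N₁ = 0.27×529.7 = 143 N.
By Newton's third law B feels 143 N forward from A. With B stationary, the floor's static friction on B balances it: f₂ = 143 N (well within μ_s(m_A+m_B)g = 818.2 N).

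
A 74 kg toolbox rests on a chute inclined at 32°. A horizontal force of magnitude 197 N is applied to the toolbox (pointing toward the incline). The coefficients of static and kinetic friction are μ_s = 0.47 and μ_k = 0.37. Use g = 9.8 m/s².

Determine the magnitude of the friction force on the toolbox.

f ≈ 217 N (up the incline)

Normal direction: N = m g cos θ + P sin θ = 719.4 N.
Along the incline, the net driving force (taking up-slope positive) is P cos θ − m g sin θ = 167.1 − 384.3 = -217.2 N, so equilibrium requires friction f = 217.2 N (up-slope).
Maximum static friction: μ_s N = 0.47 × 719.4 = 338.1 N.
|f_req| = 217.2 ≤ 338.1 N → the toolbox is in equilibrium; friction equals the required value.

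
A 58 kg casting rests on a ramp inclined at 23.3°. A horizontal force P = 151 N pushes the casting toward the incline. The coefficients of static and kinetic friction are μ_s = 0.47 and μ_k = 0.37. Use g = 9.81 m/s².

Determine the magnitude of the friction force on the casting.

Normal direction: N = m g cos θ + P sin θ = 582.3 N.
Along the incline, the net driving force (taking up-slope positive) is P cos θ − m g sin θ = 138.7 − 225.1 = -86.37 N, so equilibrium requires friction f = 86.37 N (up-slope).
Maximum static friction: μ_s N = 0.47 × 582.3 = 273.7 N.
|f_req| = 86.37 ≤ 273.7 N → the casting is in equilibrium; friction equals the required value.

f ≈ 86.4 N (up the incline)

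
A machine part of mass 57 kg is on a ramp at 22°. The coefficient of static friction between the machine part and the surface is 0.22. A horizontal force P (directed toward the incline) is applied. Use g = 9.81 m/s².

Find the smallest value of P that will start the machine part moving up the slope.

P ≈ 383 N

At impending motion up the slope, friction acts down-slope at its limit: f = μ_s N.
Perpendicular to the incline: N = m g cos θ + P sin θ.
Along the incline: P cos θ = m g sin θ + μ_s N = m g sin θ + μ_s (m g cos θ + P sin θ).
Solving, P (cos θ − μ_s sin θ) = m g (sin θ + μ_s cos θ), so P = 57×9.81×(sin 22° + 0.22 cos 22°)/(cos 22° − 0.22 sin 22°) = 559×0.5786/0.8448 = 383 N.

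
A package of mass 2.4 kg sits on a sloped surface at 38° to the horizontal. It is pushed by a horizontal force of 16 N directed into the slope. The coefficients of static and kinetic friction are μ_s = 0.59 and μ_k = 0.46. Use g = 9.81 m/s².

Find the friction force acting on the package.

f ≈ 1.89 N (up the incline)

The horizontal push has a component P sin θ into the surface, so N = m g cos θ + P sin θ = 18.55 + 9.851 = 28.4 N.
Along the incline, the net driving force (taking up-slope positive) is P cos θ − m g sin θ = 12.61 − 14.5 = -1.887 N, so equilibrium requires friction f = 1.887 N (up-slope).
Maximum static friction: μ_s N = 0.59 × 28.4 = 16.76 N.
Since 1.887 N is within the 16.76 N limit, the package stays put and friction is exactly 1.89 N.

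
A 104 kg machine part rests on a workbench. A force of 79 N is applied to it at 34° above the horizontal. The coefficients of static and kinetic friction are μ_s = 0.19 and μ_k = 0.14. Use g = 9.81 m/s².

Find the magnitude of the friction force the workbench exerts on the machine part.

The vertical component of P reduces the normal force: N = m g − P sin α = 1020 − 44.18 = 976.1 N.
Horizontally, friction must balance P cos α = 65.49 N.
μ_s N = 0.19 × 976.1 = 185.5 N.
65.49 ≤ 185.5 N → static; friction equals the required 65.5 N.

f ≈ 65.5 N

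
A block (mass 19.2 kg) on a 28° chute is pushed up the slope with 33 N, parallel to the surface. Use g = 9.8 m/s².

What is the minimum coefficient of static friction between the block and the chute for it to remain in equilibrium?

μ_s,min ≈ 0.333

N = m g cos θ = 166.1 N.
Friction must make up the shortfall along the incline: f = m g sin θ − P = 88.34 − 33 = 55.34 N.
At the threshold f = μ_s N, so μ_s,min = 55.34/166.1 = 0.333.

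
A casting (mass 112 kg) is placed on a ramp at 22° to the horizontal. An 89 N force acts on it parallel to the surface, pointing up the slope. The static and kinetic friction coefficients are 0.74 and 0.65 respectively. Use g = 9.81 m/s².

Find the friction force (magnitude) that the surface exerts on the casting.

Normal force: N = m g cos θ = 112 × 9.81 × cos 22° = 1019 N.
Parallel to the incline, ΣF = 0 gives f = m g sin θ − P = 411.6 − 89 = 322.6 N (up-slope positive).
Static friction can supply at most μ_s N = 753.8 N.
Since |322.6| ≤ 753.8 N, static friction is sufficient; f equals the required value, not μ_s N.

f ≈ 323 N (up the incline)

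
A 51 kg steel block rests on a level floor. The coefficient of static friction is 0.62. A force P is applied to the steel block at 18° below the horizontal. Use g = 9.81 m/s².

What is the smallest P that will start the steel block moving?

N = m g + P sin α (the push presses the steel block into the level floor).
At impending slip, P cos α = μ_s N = μ_s (m g + P sin α).
Solving: P (cos α − μ_s sin α) = μ_s m g → P = 0.62×500/(cos 18° − 0.62 sin 18°) = 310/0.7595 = 408 N.

P ≈ 408 N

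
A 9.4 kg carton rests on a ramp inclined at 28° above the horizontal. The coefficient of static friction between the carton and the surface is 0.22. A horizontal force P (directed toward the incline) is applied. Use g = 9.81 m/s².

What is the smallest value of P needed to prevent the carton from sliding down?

The carton tends to slide down (tan θ > μ_s), so at the point of impending slip friction acts up-slope at its limit: f = μ_s N.
Perpendicular to the incline: N = m g cos θ + P sin θ.
Along the incline: P cos θ + μ_s N = m g sin θ, i.e. P cos θ + μ_s (m g cos θ + P sin θ) = m g sin θ.
Solving, P (cos θ + μ_s sin θ) = m g (sin θ − μ_s cos θ), so P = 92.2×0.2752/0.9862 = 25.7 N.

P_min ≈ 25.7 N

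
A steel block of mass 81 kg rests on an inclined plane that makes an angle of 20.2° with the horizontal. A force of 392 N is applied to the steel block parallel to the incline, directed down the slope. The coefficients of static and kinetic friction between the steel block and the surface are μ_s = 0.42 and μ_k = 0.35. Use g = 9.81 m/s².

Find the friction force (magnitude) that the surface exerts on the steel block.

f ≈ 261 N (up the incline)

Perpendicular to the surface, N = m g cos θ = 81·9.81·cos 20.2° = 745.7 N.
Parallel to the incline, ΣF = 0 gives f = m g sin θ + P = 274.4 + 392 = 666.4 N (up-slope positive).
Maximum static friction available: μ_s N = 0.42 × 745.7 = 313.2 N.
Since |666.4| > 313.2 N, static friction cannot hold it; the steel block slides down the incline and kinetic friction applies: f = μ_k N = 0.35 × 745.7 = 261 N.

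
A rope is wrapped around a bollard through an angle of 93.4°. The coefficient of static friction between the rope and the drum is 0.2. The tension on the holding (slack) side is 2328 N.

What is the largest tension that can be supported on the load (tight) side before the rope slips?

T_max ≈ 3230 N

At impending slip the capstan equation gives T₂/T₁ = e^{μβ} with β in radians.
β = 93.4° × π/180 = 1.63 rad.
e^{μβ} = e^{0.2×1.63} = 1.385.
T₂ = T₁ · e^{μβ} = 2328 × 1.385 = 3230 N.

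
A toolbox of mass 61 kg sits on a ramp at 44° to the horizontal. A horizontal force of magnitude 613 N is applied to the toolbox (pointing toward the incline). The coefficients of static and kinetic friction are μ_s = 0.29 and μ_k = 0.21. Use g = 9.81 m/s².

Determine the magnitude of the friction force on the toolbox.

Normal direction: N = m g cos θ + P sin θ = 856.3 N.
Parallel to the incline: P cos θ − m g sin θ = 441 − 415.7 = 25.26 N; the friction needed to balance this is 25.26 N acting down the slope.
Maximum static friction: μ_s N = 0.29 × 856.3 = 248.3 N.
|f_req| = 25.26 ≤ 248.3 N → the toolbox is in equilibrium; friction equals the required value.

f ≈ 25.3 N (down the incline)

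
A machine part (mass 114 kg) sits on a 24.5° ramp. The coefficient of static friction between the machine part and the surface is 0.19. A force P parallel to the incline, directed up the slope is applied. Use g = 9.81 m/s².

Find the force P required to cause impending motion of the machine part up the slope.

At impending motion up the slope, friction acts down-slope at its limit: f = μ_s N.
P is parallel to the surface, so N = m g cos θ = 1020 N.
Along the incline: P = m g sin θ + μ_s N = 464 + 0.19×1020 = 657 N.

P ≈ 657 N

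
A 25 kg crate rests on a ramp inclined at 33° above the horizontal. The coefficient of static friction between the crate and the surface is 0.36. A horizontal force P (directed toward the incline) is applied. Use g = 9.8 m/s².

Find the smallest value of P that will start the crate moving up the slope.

At impending motion up the slope, friction acts down-slope at its limit: f = μ_s N.
Perpendicular to the incline: N = m g cos θ + P sin θ.
Along the incline: P cos θ = m g sin θ + μ_s N = m g sin θ + μ_s (m g cos θ + P sin θ).
Solving, P (cos θ − μ_s sin θ) = m g (sin θ + μ_s cos θ), so P = 25×9.8×(sin 33° + 0.36 cos 33°)/(cos 33° − 0.36 sin 33°) = 245×0.8466/0.6426 = 323 N.

P ≈ 323 N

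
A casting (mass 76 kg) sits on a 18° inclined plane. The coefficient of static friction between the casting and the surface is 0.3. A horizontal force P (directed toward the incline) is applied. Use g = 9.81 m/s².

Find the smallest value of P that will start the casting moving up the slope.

At impending motion up the slope, friction acts down-slope at its limit: f = μ_s N.
Perpendicular to the incline: N = m g cos θ + P sin θ.
Along the incline: P cos θ = m g sin θ + μ_s N = m g sin θ + μ_s (m g cos θ + P sin θ).
Solving, P (cos θ − μ_s sin θ) = m g (sin θ + μ_s cos θ), so P = 76×9.81×(sin 18° + 0.3 cos 18°)/(cos 18° − 0.3 sin 18°) = 746×0.5943/0.8584 = 516 N.

P ≈ 516 N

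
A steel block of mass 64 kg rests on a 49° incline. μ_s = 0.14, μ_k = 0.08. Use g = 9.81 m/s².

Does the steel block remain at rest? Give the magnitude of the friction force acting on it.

f ≈ 33 N

N = m g cos θ = 412 N.
Down-slope weight component: m g sin θ = 474 N.
μ_s N = 57.7 N.
474 > 57.7 N, so it slides; kinetic friction f = μ_k N = 0.08×412 = 33 N.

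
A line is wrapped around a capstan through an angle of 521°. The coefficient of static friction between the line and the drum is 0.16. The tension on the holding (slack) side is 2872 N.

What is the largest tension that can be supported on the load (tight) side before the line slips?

T_max ≈ 12300 N

At impending slip the capstan equation gives T₂/T₁ = e^{μβ} with β in radians.
β = 521° × π/180 = 9.093 rad.
e^{μβ} = e^{0.16×9.093} = 4.284.
T₂ = T₁ · e^{μβ} = 2872 × 4.284 = 12300 N.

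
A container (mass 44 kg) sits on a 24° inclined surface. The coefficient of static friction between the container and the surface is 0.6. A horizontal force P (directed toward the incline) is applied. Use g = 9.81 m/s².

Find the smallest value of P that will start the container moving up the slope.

At impending motion up the slope, friction acts down-slope at its limit: f = μ_s N.
Perpendicular to the incline: N = m g cos θ + P sin θ.
Along the incline: P cos θ = m g sin θ + μ_s N = m g sin θ + μ_s (m g cos θ + P sin θ).
Solving, P (cos θ − μ_s sin θ) = m g (sin θ + μ_s cos θ), so P = 44×9.81×(sin 24° + 0.6 cos 24°)/(cos 24° − 0.6 sin 24°) = 432×0.9549/0.6695 = 616 N.

P ≈ 616 N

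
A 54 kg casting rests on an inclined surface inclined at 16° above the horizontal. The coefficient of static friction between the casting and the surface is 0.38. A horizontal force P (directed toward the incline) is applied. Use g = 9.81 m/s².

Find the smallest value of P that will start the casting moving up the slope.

P ≈ 396 N

At impending motion up the slope, friction acts down-slope at its limit: f = μ_s N.
Perpendicular to the incline: N = m g cos θ + P sin θ.
Along the incline: P cos θ = m g sin θ + μ_s N = m g sin θ + μ_s (m g cos θ + P sin θ).
Solving, P (cos θ − μ_s sin θ) = m g (sin θ + μ_s cos θ), so P = 54×9.81×(sin 16° + 0.38 cos 16°)/(cos 16° − 0.38 sin 16°) = 530×0.6409/0.8565 = 396 N.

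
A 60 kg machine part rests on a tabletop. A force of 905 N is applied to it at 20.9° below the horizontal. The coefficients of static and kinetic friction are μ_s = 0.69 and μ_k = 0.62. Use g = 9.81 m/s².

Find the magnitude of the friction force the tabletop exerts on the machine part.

N = m g + P sin α = 588.6 + 905×sin 20.9° = 911.4 N.
For equilibrium, f = P cos α = 905×cos 20.9° = 845.5 N.
μ_s N = 0.69 × 911.4 = 628.9 N.
The required friction exceeds μ_s N, so the machine part moves and f = μ_k N = 565 N.

f ≈ 565 N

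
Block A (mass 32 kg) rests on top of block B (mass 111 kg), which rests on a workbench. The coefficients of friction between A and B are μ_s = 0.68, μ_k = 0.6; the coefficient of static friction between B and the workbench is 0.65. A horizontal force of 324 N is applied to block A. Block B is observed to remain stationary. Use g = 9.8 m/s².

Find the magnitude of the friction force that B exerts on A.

Between the blocks, N₁ = m_A g = 313.6 N.
Maximum static friction on A from B: μ_s N₁ = 0.68×313.6 = 213.2 N.
P = 324 N exceeds that limit, so A slips over B and the interface friction becomes kinetic: f₁ = μ_k N₁ = 0.6×313.6 = 188 N.
By Newton's third law B feels 188 N forward from A. With B stationary, the floor's static friction on B balances it: f₂ = 188 N (well within μ_s(m_A+m_B)g = 910.9 N).

f ≈ 188 N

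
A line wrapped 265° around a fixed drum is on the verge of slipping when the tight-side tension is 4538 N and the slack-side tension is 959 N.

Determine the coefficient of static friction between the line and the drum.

μ ≈ 0.336

T₂/T₁ = e^{μβ} → μ = ln(T₂/T₁)/β.
β = 265° = 4.625 rad.
μ = ln(4538/959)/4.625 = ln(4.732)/4.625 = 0.336.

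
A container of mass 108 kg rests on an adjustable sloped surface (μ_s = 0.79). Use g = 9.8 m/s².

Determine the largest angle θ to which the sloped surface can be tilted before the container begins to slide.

At the slip threshold, m g sin θ = μ_s · m g cos θ, so tan θ = μ_s.
θ_max = arctan(0.79) = 38.3°.

θ_max ≈ 38.3°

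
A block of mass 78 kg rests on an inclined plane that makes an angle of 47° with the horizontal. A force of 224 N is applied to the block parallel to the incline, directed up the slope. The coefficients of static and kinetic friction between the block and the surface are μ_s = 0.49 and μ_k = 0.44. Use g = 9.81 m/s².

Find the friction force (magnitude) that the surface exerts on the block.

The normal reaction is N = m g cos θ = 521.9 N.
Parallel to the incline, ΣF = 0 gives f = m g sin θ − P = 559.6 − 224 = 335.6 N (up-slope positive).
Static friction can supply at most μ_s N = 255.7 N.
|335.6| exceeds 255.7 N, so the block slips down-slope; friction is kinetic, f = μ_k N = 0.44×521.9 = 230 N.

f ≈ 230 N (up the incline)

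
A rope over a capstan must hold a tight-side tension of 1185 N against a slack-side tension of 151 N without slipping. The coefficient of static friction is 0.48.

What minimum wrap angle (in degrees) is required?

β_min ≈ 246°

T₂/T₁ = e^{μβ} → β = ln(T₂/T₁)/μ.
β = ln(1185/151)/0.48 = 2.06/0.48 = 4.292 rad.
In degrees: β = 4.292 × 180/π = 246°.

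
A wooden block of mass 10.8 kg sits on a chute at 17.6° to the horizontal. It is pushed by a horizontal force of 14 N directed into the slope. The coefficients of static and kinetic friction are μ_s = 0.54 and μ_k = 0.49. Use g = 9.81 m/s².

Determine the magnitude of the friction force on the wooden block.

f ≈ 18.7 N (up the incline)

Normal direction: N = m g cos θ + P sin θ = 105.2 N.
Along the incline, the net driving force (taking up-slope positive) is P cos θ − m g sin θ = 13.34 − 32.04 = -18.69 N, so equilibrium requires friction f = 18.69 N (up-slope).
The limit of static friction is μ_s N = 56.82 N.
|f_req| = 18.69 ≤ 56.82 N → the wooden block is in equilibrium; friction equals the required value.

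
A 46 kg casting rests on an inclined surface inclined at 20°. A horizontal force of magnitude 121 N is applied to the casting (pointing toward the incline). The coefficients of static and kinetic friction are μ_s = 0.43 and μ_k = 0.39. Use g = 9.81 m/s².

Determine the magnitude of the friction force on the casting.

f ≈ 40.6 N (up the incline)

The horizontal push has a component P sin θ into the surface, so N = m g cos θ + P sin θ = 424 + 41.38 = 465.4 N.
Parallel to the incline: P cos θ − m g sin θ = 113.7 − 154.3 = -40.64 N; the friction needed to balance this is 40.64 N acting up the slope.
Maximum static friction: μ_s N = 0.43 × 465.4 = 200.1 N.
|f_req| = 40.64 ≤ 200.1 N → the casting is in equilibrium; friction equals the required value.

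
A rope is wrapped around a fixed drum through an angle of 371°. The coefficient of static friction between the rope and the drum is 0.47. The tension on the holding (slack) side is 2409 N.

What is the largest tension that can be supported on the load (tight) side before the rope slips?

At impending slip the capstan equation gives T₂/T₁ = e^{μβ} with β in radians.
β = 371° × π/180 = 6.475 rad.
e^{μβ} = e^{0.47×6.475} = 20.97.
T₂ = T₁ · e^{μβ} = 2409 × 20.97 = 50500 N.

T_max ≈ 50500 N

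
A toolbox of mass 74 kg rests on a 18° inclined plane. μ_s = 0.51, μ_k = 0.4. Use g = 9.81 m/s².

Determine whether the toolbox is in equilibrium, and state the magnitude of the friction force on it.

N = m g cos θ = 690 N.
Down-slope weight component: m g sin θ = 224 N.
μ_s N = 352 N.
224 ≤ 352 N, so it stays put; friction = 224 N.

f ≈ 224 N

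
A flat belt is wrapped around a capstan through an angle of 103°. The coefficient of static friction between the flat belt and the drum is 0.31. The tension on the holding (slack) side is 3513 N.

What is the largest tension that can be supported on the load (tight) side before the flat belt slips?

At impending slip the capstan equation gives T₂/T₁ = e^{μβ} with β in radians.
β = 103° × π/180 = 1.798 rad.
e^{μβ} = e^{0.31×1.798} = 1.746.
T₂ = T₁ · e^{μβ} = 3513 × 1.746 = 6130 N.

T_max ≈ 6130 N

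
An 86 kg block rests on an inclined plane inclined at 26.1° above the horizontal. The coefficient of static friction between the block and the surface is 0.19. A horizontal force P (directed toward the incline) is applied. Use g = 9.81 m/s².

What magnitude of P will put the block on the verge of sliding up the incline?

At impending motion up the slope, friction acts down-slope at its limit: f = μ_s N.
Perpendicular to the incline: N = m g cos θ + P sin θ.
Along the incline: P cos θ = m g sin θ + μ_s N = m g sin θ + μ_s (m g cos θ + P sin θ).
Solving, P (cos θ − μ_s sin θ) = m g (sin θ + μ_s cos θ), so P = 86×9.81×(sin 26.1° + 0.19 cos 26.1°)/(cos 26.1° − 0.19 sin 26.1°) = 844×0.6106/0.8144 = 632 N.

P ≈ 632 N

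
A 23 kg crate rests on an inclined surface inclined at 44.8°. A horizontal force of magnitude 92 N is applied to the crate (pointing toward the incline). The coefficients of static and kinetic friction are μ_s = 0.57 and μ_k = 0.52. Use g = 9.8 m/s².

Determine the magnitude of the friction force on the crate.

Normal direction: N = m g cos θ + P sin θ = 224.8 N.
Along the incline, the net driving force (taking up-slope positive) is P cos θ − m g sin θ = 65.28 − 158.8 = -93.54 N, so equilibrium requires friction f = 93.54 N (up-slope).
The limit of static friction is μ_s N = 128.1 N.
Since 93.54 N is within the 128.1 N limit, the crate stays put and friction is exactly 93.5 N.

f ≈ 93.5 N (up the incline)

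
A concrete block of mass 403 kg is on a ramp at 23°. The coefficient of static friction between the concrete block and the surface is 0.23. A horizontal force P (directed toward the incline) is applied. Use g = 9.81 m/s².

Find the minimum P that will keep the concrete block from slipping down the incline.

The concrete block tends to slide down (tan θ > μ_s), so at the point of impending slip friction acts up-slope at its limit: f = μ_s N.
Perpendicular to the incline: N = m g cos θ + P sin θ.
Along the incline: P cos θ + μ_s N = m g sin θ, i.e. P cos θ + μ_s (m g cos θ + P sin θ) = m g sin θ.
Solving, P (cos θ + μ_s sin θ) = m g (sin θ − μ_s cos θ), so P = 3950×0.179/1.01 = 700 N.

P_min ≈ 700 N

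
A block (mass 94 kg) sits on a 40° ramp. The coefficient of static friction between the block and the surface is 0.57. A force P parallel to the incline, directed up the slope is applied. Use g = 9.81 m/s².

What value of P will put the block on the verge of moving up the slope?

At impending motion up the slope, friction acts down-slope at its limit: f = μ_s N.
P is parallel to the surface, so N = m g cos θ = 706 N.
Along the incline: P = m g sin θ + μ_s N = 593 + 0.57×706 = 995 N.

P ≈ 995 N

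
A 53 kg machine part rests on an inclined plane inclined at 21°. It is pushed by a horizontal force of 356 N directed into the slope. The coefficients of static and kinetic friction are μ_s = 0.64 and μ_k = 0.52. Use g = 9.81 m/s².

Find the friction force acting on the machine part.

f ≈ 146 N (down the incline)

The horizontal push has a component P sin θ into the surface, so N = m g cos θ + P sin θ = 485.4 + 127.6 = 613 N.
Along the incline, the net driving force (taking up-slope positive) is P cos θ − m g sin θ = 332.4 − 186.3 = 146 N, so equilibrium requires friction f = -146 N (down-slope).
The limit of static friction is μ_s N = 392.3 N.
Since 146 N is within the 392.3 N limit, the machine part stays put and friction is exactly 146 N.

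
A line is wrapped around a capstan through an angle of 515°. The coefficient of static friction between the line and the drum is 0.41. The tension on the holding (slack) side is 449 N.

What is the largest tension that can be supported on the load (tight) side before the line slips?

At impending slip the capstan equation gives T₂/T₁ = e^{μβ} with β in radians.
β = 515° × π/180 = 8.988 rad.
e^{μβ} = e^{0.41×8.988} = 39.86.
T₂ = T₁ · e^{μβ} = 449 × 39.86 = 17900 N.

T_max ≈ 17900 N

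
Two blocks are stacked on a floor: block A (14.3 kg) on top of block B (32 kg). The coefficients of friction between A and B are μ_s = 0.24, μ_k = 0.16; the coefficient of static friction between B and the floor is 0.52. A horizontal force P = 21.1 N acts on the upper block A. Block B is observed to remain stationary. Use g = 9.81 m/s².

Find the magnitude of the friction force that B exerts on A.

Between the blocks, N₁ = m_A g = 140.3 N.
Maximum static friction on A from B: μ_s N₁ = 0.24×140.3 = 33.67 N.
P = 21.1 N is within that limit, so A and B move together (both at rest); the A–B friction is simply f₁ = P = 21.1 N.
B experiences an equal 21.1 N forward from A (third law). B is in equilibrium, so the floor supplies f₂ = 21.1 N of static friction (limit μ_s(m_A+m_B)g = 236.2 N, not exceeded).

f ≈ 21.1 N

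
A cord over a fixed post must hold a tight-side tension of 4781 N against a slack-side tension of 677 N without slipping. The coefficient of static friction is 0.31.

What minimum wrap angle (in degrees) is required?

T₂/T₁ = e^{μβ} → β = ln(T₂/T₁)/μ.
β = ln(4781/677)/0.31 = 1.955/0.31 = 6.306 rad.
In degrees: β = 6.306 × 180/π = 361°.

β_min ≈ 361°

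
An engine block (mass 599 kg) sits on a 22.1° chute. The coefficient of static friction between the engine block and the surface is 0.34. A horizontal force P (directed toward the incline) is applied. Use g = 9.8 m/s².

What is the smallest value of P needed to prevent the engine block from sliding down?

The engine block tends to slide down (tan θ > μ_s), so at the point of impending slip friction acts up-slope at its limit: f = μ_s N.
Perpendicular to the incline: N = m g cos θ + P sin θ.
Along the incline: P cos θ + μ_s N = m g sin θ, i.e. P cos θ + μ_s (m g cos θ + P sin θ) = m g sin θ.
Solving, P (cos θ + μ_s sin θ) = m g (sin θ − μ_s cos θ), so P = 5870×0.0612/1.054 = 341 N.

P_min ≈ 341 N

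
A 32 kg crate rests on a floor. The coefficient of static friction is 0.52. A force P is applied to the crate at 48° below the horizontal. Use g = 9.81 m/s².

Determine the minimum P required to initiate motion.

P ≈ 577 N

N = m g + P sin α (the push presses the crate into the floor).
At impending slip, P cos α = μ_s N = μ_s (m g + P sin α).
Solving: P (cos α − μ_s sin α) = μ_s m g → P = 0.52×314/(cos 48° − 0.52 sin 48°) = 163/0.2827 = 577 N.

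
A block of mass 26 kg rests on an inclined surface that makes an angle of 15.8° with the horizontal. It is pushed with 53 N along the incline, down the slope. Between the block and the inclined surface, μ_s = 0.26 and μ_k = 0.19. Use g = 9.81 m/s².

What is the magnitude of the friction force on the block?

Perpendicular to the surface, N = m g cos θ = 26·9.81·cos 15.8° = 245.4 N.
The friction needed for equilibrium is m g sin θ + P = 69.45 + 53 = 122.4 N, measured positive up-slope.
Maximum static friction available: μ_s N = 0.26 × 245.4 = 63.81 N.
|122.4| exceeds 63.81 N, so the block slips down-slope; friction is kinetic, f = μ_k N = 0.19×245.4 = 46.6 N.

f ≈ 46.6 N (up the incline)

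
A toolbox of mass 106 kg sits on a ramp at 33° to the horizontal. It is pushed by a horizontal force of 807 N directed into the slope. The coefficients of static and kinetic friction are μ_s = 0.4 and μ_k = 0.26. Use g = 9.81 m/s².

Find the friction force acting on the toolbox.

Resolve perpendicular to the incline: N = m g cos θ + P sin θ = 106×9.81×cos 33° + 807×sin 33° = 1312 N.
Parallel to the incline: P cos θ − m g sin θ = 676.8 − 566.3 = 110.5 N; the friction needed to balance this is 110.5 N acting down the slope.
Maximum static friction: μ_s N = 0.4 × 1312 = 524.6 N.
|f_req| = 110.5 ≤ 524.6 N → the toolbox is in equilibrium; friction equals the required value.

f ≈ 110 N (down the incline)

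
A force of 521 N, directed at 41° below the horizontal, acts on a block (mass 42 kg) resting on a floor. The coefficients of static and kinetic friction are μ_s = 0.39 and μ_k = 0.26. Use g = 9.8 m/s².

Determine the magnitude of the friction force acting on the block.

The vertical component of P adds to the normal force: N = m g + P sin α = 411.6 + 341.8 = 753.4 N.
For equilibrium, f = P cos α = 521×cos 41° = 393.2 N.
The static-friction limit is μ_s N = 293.8 N.
393.2 > 293.8 N → the block slides; f = μ_k N = 0.26×753.4 = 196 N.

f ≈ 196 N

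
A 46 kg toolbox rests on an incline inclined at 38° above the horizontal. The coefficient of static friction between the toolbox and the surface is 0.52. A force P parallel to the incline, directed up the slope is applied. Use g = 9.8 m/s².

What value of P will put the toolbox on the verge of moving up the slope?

P ≈ 462 N

At impending motion up the slope, friction acts down-slope at its limit: f = μ_s N.
P is parallel to the surface, so N = m g cos θ = 355 N.
Along the incline: P = m g sin θ + μ_s N = 278 + 0.52×355 = 462 N.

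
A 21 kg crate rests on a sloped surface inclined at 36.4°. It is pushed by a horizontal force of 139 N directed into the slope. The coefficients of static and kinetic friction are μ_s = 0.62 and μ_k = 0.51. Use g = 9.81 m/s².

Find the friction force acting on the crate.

Resolve perpendicular to the incline: N = m g cos θ + P sin θ = 21×9.81×cos 36.4° + 139×sin 36.4° = 248.3 N.
Parallel to the incline: P cos θ − m g sin θ = 111.9 − 122.3 = -10.37 N; the friction needed to balance this is 10.37 N acting up the slope.
Maximum static friction: μ_s N = 0.62 × 248.3 = 153.9 N.
Since 10.37 N is within the 153.9 N limit, the crate stays put and friction is exactly 10.4 N.

f ≈ 10.4 N (up the incline)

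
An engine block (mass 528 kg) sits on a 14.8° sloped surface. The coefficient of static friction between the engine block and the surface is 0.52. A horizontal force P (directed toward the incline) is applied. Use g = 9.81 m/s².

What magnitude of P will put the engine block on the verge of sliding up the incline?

P ≈ 4710 N

At impending motion up the slope, friction acts down-slope at its limit: f = μ_s N.
Perpendicular to the incline: N = m g cos θ + P sin θ.
Along the incline: P cos θ = m g sin θ + μ_s N = m g sin θ + μ_s (m g cos θ + P sin θ).
Solving, P (cos θ − μ_s sin θ) = m g (sin θ + μ_s cos θ), so P = 528×9.81×(sin 14.8° + 0.52 cos 14.8°)/(cos 14.8° − 0.52 sin 14.8°) = 5180×0.7582/0.834 = 4710 N.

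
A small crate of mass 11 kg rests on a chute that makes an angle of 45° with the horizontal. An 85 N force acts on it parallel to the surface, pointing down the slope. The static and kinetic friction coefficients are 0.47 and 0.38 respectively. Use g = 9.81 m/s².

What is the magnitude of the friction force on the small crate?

Normal force: N = m g cos θ = 11 × 9.81 × cos 45° = 76.3 N.
For equilibrium along the incline the friction force must supply f = m g sin θ + P = 76.3 + 85 = 161.3 N (positive meaning up-slope).
Static friction can supply at most μ_s N = 35.86 N.
Since |161.3| > 35.86 N, static friction cannot hold it; the small crate slides down the incline and kinetic friction applies: f = μ_k N = 0.38 × 76.3 = 29 N.

f ≈ 29 N (up the incline)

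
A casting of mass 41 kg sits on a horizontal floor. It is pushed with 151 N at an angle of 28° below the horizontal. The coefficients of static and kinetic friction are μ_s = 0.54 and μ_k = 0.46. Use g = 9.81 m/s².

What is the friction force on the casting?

f ≈ 133 N

Vertical equilibrium gives N = m g + P sin α = 473.1 N.
For equilibrium, f = P cos α = 151×cos 28° = 133.3 N.
μ_s N = 0.54 × 473.1 = 255.5 N.
Since 133.3 N does not exceed the limit, the casting stays at rest and f = 133 N.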